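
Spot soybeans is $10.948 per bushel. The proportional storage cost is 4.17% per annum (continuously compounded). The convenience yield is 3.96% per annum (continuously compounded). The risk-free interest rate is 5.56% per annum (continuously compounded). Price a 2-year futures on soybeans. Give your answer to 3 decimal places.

Net carry = r + u − y = 0.0556 + 0.0417 − 0.0396 = 0.0577
F = S·e^((r+u−y)T) = 10.948 · e^(0.0577 × 2) = 10.948 · e^0.115400
= 10.948 × 1.122322 = $12.287 per bushel

$12.287 per bushel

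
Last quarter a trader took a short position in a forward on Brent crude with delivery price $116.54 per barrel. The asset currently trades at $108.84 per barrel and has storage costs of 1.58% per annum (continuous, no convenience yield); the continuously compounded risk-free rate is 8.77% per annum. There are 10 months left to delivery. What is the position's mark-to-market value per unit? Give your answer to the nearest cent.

Current fair forward for the remaining 10 months: F = S·e^((r + u)·T), (r + u) = 0.0877 + 0.0158 = 0.1035
F = 108.84 · e^(0.1035 × 10/12) = 108.84 × 1.090079 = 118.6442
Value of long forward = (F − K)·e^(−rT) = (118.6442 − 116.54) · e^(−0.0877·10/12)
= 2.1042 × 0.929523 = 1.96
Short position value = −(long value) = -$1.96

-$1.96 per barrel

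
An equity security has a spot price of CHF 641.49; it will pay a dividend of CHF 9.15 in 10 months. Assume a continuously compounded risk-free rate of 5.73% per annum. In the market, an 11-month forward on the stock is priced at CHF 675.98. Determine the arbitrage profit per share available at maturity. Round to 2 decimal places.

PV(dividends) I = 9.15·e^(−0.0573·10/12) = 8.7234
Fair forward F* = (S − I)·e^(rT) = (641.49 − 8.7234)·e^0.052525 = 632.7666 × 1.053929 = 666.8911
Market CHF 675.98 > fair 666.8911: forward overpriced → cash-and-carry (borrow at r, buy the stock and collect the dividends, short the forward).
Profit at T = |F_mkt − F*| = |675.98 − 666.8911| = CHF 9.09 per share

CHF 9.09 per share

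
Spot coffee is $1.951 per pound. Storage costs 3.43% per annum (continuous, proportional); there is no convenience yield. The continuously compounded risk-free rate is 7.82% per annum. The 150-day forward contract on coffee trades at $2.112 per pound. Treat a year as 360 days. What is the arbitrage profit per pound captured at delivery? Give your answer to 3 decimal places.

$0.067 per pound

Fair forward: F* = S·e^(carry·T), with carry = (r + u) = 0.0782 + 0.0343 = 0.1125
F* = 1.951 · e^(0.1125 × 150/360) = 1.951 · e^0.046875 = 1.951 × 1.047991 = $2.0446
Market $2.112 > fair $2.0446: forward overpriced → cash-and-carry (buy spot, short the forward).
At maturity, profit = |F_mkt − F*| = |2.112 − 2.0446| = $0.067 per pound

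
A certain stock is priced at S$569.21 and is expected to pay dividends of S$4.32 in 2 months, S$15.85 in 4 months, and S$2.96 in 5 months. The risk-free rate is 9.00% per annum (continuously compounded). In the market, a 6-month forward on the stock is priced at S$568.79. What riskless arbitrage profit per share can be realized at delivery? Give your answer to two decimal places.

S$3.10 per share

PV(dividends) I = 4.32·e^(−0.0900·2/12) + 15.85·e^(−0.0900·4/12) + 2.96·e^(−0.0900·5/12) = 22.4883
Fair forward F* = (S − I)·e^(rT) = (569.21 − 22.4883)·e^0.045000 = 546.7217 × 1.046028 = 571.8862
Market S$568.79 < fair 571.8862: forward underpriced → reverse cash-and-carry (short the stock, invest proceeds at r, pay the dividends, go long the forward).
Profit at T = |F_mkt − F*| = |568.79 − 571.8862| = S$3.10 per share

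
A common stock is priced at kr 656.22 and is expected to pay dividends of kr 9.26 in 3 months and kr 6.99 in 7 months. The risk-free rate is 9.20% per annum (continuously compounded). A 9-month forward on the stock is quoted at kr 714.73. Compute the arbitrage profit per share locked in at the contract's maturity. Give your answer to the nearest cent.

PV(dividends) I = 9.26·e^(−0.0920·3/12) + 6.99·e^(−0.0920·7/12) = 15.6742
Fair forward F* = (S − I)·e^(rT) = (656.22 − 15.6742)·e^0.069000 = 640.5458 × 1.071436 = 686.3038
Market kr 714.73 > fair 686.3038: forward overpriced → cash-and-carry (borrow at r, buy the stock and collect the dividends, short the forward).
Profit at T = |F_mkt − F*| = |714.73 − 686.3038| = kr 28.43 per share

kr 28.43 per share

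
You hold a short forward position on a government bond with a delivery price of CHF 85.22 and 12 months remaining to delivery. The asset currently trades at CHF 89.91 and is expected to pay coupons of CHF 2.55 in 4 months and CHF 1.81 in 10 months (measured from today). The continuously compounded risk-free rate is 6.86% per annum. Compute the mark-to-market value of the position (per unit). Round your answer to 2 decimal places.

PV(remaining coupons) I = 2.55·e^(−0.0686·4/12) + 1.81·e^(−0.0686·10/12) = 4.2018
Current forward F = (S − I)·e^(rT) = (89.91 − 4.2018)·e^(0.0686·12/12) = 85.7082 × 1.071008 = 91.7942
Value (long) = (F − K)·e^(−rT) = (91.7942 − 85.22) × 0.933700 = 6.1383
Short position value = −(long value) = -CHF 6.14

-CHF 6.14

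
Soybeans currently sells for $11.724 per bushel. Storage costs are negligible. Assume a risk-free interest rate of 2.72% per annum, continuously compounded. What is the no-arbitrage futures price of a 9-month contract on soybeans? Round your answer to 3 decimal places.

$11.966 per bushel

F = S·e^(rT) = 11.724 · e^(0.0272 × 9/12) = 11.724 · e^0.020400
= 11.724 × 1.020610 = $11.966 per bushel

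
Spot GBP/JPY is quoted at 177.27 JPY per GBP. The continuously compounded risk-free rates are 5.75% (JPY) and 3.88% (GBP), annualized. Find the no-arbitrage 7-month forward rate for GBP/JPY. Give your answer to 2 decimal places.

179.21

F = S·e^((r_JPY − r_GBP)T) = 177.27 · e^((0.0575 − 0.0388) × 7/12)
= 177.27 · e^0.010908 = 177.27 × 1.010968
F = 179.21 JPY per GBP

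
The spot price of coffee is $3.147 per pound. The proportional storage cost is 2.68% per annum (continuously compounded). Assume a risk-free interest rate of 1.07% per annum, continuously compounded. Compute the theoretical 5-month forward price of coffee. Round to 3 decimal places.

Net carry = r + u − y = 0.0107 + 0.0268 − 0.0000 = 0.0375
F = S·e^((r+u−y)T) = 3.147 · e^(0.0375 × 5/12) = 3.147 · e^0.015625
= 3.147 × 1.015748 = $3.197 per pound

$3.197 per pound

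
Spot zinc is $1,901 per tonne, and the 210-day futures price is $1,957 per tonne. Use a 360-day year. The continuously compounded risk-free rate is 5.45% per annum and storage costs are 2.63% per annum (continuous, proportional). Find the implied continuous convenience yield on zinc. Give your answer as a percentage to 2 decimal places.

3.10%

F = S·e^((r+u−y)T) ⇒ (r+u−y) = ln(F/S)/T
ln(1957/1901) = 0.029033; /T ⇒ 0.049771
y = r + u − ln(F/S)/T = 0.0545 + 0.0263 − 0.049771 = 0.031029
y = 3.10%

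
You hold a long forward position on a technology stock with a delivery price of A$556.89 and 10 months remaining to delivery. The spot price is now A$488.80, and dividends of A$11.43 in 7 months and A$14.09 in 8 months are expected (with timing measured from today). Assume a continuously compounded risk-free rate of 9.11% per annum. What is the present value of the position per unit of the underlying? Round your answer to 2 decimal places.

PV(remaining dividends) I = 11.43·e^(−0.0911·7/12) + 14.09·e^(−0.0911·8/12) = 24.0982
Current forward F = (S − I)·e^(rT) = (488.80 − 24.0982)·e^(0.0911·10/12) = 464.7018 × 1.078873 = 501.3542
Value (long) = (F − K)·e^(−rT) = (501.3542 − 556.89) × 0.926893 = -51.4757
Value = -A$51.48

-A$51.48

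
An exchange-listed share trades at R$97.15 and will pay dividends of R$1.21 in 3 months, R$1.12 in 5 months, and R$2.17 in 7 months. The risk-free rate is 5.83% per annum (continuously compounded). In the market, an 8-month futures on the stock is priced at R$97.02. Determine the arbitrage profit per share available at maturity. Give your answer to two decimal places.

R$0.58 per share

PV(dividends) I = 1.21·e^(−0.0583·3/12) + 1.12·e^(−0.0583·5/12) + 2.17·e^(−0.0583·7/12) = 4.3831
Fair futures F* = (S − I)·e^(rT) = (97.15 − 4.3831)·e^0.038867 = 92.7669 × 1.039632 = 96.4434
Market R$97.02 > fair 96.4434: forward overpriced → cash-and-carry (borrow at r, buy the stock and collect the dividends, short the forward).
Profit at T = |F_mkt − F*| = |97.02 − 96.4434| = R$0.58 per share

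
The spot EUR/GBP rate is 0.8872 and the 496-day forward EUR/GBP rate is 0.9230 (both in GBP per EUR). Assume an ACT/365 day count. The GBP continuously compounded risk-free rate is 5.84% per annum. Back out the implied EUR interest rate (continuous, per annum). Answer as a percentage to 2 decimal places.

F = S·e^((r_GBP − r_EUR)T) ⇒ r_EUR = r_GBP − ln(F/S)/T
ln(0.9230/0.8872) = 0.039559; /(496/365) = 0.029111
r_EUR = 0.0584 − 0.029111 = 0.029289
r_EUR = 2.93%

2.93%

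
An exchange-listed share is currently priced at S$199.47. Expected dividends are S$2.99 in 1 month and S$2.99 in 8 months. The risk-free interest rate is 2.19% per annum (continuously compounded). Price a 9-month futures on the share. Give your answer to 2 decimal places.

S$196.74

PV(dividends) I = 2.99·e^(−0.0219·1/12) + 2.99·e^(−0.0219·8/12)
I = 2.9845 + 2.9467 = 5.9312
F = (S − I)·e^(rT) = (199.47 − 5.9312) · e^(0.0219·9/12)
= 193.5388 · e^0.016425 = 193.5388 × 1.016561 = S$196.74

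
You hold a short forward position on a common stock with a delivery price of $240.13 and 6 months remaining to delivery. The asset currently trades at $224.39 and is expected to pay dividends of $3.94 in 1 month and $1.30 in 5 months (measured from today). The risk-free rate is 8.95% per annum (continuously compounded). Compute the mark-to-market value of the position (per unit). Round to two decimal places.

PV(remaining dividends) I = 3.94·e^(−0.0895·1/12) + 1.30·e^(−0.0895·5/12) = 5.1631
Current forward F = (S − I)·e^(rT) = (224.39 − 5.1631)·e^(0.0895·6/12) = 219.2269 × 1.045766 = 229.2600
Value (long) = (F − K)·e^(−rT) = (229.2600 − 240.13) × 0.956237 = -10.3943
Short position value = −(long value) = $10.39

$10.39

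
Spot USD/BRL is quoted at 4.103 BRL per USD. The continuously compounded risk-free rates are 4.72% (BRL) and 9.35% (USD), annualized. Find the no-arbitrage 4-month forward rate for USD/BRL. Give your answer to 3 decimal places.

4.040

F = S·e^((r_BRL − r_USD)T) = 4.103 · e^((0.0472 − 0.0935) × 4/12)
= 4.103 · e^-0.015433 = 4.103 × 0.984685
F = 4.040 BRL per USD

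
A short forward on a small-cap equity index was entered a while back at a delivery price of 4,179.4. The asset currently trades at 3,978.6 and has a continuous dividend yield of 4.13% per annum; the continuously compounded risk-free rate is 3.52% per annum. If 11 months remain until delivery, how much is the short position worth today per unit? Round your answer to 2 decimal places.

215.90

Current fair forward for the remaining 11 months: F = S·e^((r − q)·T), (r − q) = 0.0352 − 0.0413 = -0.0061
F = 3978.6 · e^(-0.0061 × 11/12) = 3978.6 × 0.99442394 = 3956.4151
Value of long forward = (F − K)·e^(−rT) = (3956.4151 − 4179.4) · e^(−0.0352·11/12)
= -222.9849 × 0.96824835 = -215.90
Short position value = −(long value) = 215.90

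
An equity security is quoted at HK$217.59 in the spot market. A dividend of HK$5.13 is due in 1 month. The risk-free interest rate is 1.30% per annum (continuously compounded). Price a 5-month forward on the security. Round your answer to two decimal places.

HK$213.62

PV(dividends) I = 5.13·e^(−0.0130·1/12)
I = 5.1244
F = (S − I)·e^(rT) = (217.59 − 5.1244) · e^(0.0130·5/12)
= 212.4656 · e^0.005417 = 212.4656 × 1.005432 = HK$213.62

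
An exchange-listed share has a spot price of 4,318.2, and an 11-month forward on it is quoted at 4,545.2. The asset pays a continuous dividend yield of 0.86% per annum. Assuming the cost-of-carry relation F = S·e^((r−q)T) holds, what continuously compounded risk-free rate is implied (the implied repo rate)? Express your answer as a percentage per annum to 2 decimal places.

From F = S·e^((r−q)T): (r − q) = ln(F/S)/T
ln(4545.2/4318.2) = ln(1.052568) = 0.051233
(r − q) = 0.051233 / (11/12) = 0.055891
r = ln(F/S)/T + q = 0.055891 + 0.0086 = 0.064491
r = 6.45%

6.45%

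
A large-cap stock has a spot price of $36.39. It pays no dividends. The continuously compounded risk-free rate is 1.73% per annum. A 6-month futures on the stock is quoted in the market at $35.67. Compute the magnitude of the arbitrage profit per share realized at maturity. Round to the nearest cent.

$1.04 per share

Fair futures: F* = S·e^(carry·T), with carry = r = 0.0173
F* = 36.39 · e^(0.0173 × 6/12) = 36.39 · e^0.008650 = 36.39 × 1.008688 = $36.7062
Market $35.67 < fair $36.7062: forward underpriced → reverse cash-and-carry (short spot, go long the forward).
At maturity, profit = |F_mkt − F*| = |35.67 − 36.7062| = $1.04 per share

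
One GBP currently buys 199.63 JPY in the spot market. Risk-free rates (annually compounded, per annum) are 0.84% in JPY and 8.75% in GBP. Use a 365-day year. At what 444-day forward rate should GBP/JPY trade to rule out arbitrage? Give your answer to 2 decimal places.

By covered interest parity, F = S · (1+r_JPY)^T / (1+r_GBP)^T
= 199.63 × 1.010227 / 1.107424 = 199.63 × 0.912231
F = 182.11 JPY per GBP

182.11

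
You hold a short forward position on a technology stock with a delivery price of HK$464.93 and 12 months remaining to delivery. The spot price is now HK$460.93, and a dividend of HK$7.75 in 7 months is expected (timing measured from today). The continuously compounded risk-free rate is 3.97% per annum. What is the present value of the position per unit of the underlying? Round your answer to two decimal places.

-HK$6.52

PV(remaining dividends) I = 7.75·e^(−0.0397·7/12) = 7.5726
Current forward F = (S − I)·e^(rT) = (460.93 − 7.5726)·e^(0.0397·12/12) = 453.3574 × 1.040499 = 471.7179
Value (long) = (F − K)·e^(−rT) = (471.7179 − 464.93) × 0.961078 = 6.5237
Short position value = −(long value) = -HK$6.52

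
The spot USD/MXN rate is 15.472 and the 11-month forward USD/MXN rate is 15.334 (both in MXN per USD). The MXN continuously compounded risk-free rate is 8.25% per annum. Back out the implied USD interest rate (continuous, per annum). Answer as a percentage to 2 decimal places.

9.23%

F = S·e^((r_MXN − r_USD)T) ⇒ r_USD = r_MXN − ln(F/S)/T
ln(15.334/15.472) = -0.008959; /(11/12) = -0.009773
r_USD = 0.0825 + 0.009773 = 0.092273
r_USD = 9.23%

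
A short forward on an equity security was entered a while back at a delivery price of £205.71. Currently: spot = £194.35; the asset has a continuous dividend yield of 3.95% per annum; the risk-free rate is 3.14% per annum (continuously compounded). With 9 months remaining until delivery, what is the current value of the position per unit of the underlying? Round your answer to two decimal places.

£12.25

Current fair forward for the remaining 9 months: F = S·e^((r − q)·T), (r − q) = 0.0314 − 0.0395 = -0.0081
F = 194.35 · e^(-0.0081 × 9/12) = 194.35 × 0.993943 = 193.1728
Value of long forward = (F − K)·e^(−rT) = (193.1728 − 205.71) · e^(−0.0314·9/12)
= -12.5372 × 0.976725 = -12.25
Short position value = −(long value) = £12.25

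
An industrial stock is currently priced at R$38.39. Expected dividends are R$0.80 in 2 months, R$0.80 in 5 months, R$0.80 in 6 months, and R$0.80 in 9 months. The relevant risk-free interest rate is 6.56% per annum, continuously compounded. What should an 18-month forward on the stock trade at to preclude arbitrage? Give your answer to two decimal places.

R$38.93

PV(dividends) I = 0.80·e^(−0.0656·2/12) + 0.80·e^(−0.0656·5/12) + 0.80·e^(−0.0656·6/12) + 0.80·e^(−0.0656·9/12)
I = 0.7913 + 0.7784 + 0.7742 + 0.7616 = 3.1055
F = (S − I)·e^(rT) = (38.39 − 3.1055) · e^(0.0656·18/12)
= 35.2845 · e^0.098400 = 35.2845 × 1.103404 = R$38.93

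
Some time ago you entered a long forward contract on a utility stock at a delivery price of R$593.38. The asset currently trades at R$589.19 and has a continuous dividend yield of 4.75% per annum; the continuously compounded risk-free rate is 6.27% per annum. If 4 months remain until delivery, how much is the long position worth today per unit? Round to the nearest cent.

Current fair forward for the remaining 4 months: F = S·e^((r − q)·T), (r − q) = 0.0627 − 0.0475 = 0.0152
F = 589.19 · e^(0.0152 × 4/12) = 589.19 × 1.005080 = 592.1831
Value of long forward = (F − K)·e^(−rT) = (592.1831 − 593.38) · e^(−0.0627·4/12)
= -1.1969 × 0.979317 = -1.17

-R$1.17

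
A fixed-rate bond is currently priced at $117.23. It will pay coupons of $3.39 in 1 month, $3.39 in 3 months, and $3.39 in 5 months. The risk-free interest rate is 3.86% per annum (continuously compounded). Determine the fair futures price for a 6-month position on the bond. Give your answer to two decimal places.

$109.25

PV(coupons) I = 3.39·e^(−0.0386·1/12) + 3.39·e^(−0.0386·3/12) + 3.39·e^(−0.0386·5/12)
I = 3.3791 + 3.3574 + 3.3359 = 10.0724
F = (S − I)·e^(rT) = (117.23 − 10.0724) · e^(0.0386·6/12)
= 107.1576 · e^0.019300 = 107.1576 × 1.019487 = $109.25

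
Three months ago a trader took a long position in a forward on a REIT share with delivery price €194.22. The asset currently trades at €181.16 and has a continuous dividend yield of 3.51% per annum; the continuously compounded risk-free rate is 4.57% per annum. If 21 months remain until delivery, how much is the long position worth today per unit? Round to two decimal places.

-€8.93

Current fair forward for the remaining 21 months: F = S·e^((r − q)·T), (r − q) = 0.0457 − 0.0351 = 0.0106
F = 181.16 · e^(0.0106 × 21/12) = 181.16 × 1.018723 = 184.5519
Value of long forward = (F − K)·e^(−rT) = (184.5519 − 194.22) · e^(−0.0457·21/12)
= -9.6681 × 0.923139 = -8.93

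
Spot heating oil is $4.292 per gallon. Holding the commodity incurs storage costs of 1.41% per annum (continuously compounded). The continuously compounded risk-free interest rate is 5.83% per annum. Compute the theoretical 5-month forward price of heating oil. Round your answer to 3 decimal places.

Net carry = r + u − y = 0.0583 + 0.0141 − 0.0000 = 0.0724
F = S·e^((r+u−y)T) = 4.292 · e^(0.0724 × 5/12) = 4.292 · e^0.030167
= 4.292 × 1.030627 = $4.423 per gallon

$4.423 per gallon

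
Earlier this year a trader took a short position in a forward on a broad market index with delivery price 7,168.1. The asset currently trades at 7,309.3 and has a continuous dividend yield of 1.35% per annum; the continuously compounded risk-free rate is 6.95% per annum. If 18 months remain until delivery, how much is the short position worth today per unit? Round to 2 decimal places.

Current fair forward for the remaining 18 months: F = S·e^((r − q)·T), (r − q) = 0.0695 − 0.0135 = 0.0560
F = 7309.3 · e^(0.0560 × 18/12) = 7309.3 × 1.08762889 = 7949.8058
Value of long forward = (F − K)·e^(−rT) = (7949.8058 − 7168.1) · e^(−0.0695·18/12)
= 781.7058 × 0.90100002 = 704.32
Short position value = −(long value) = -704.32

-704.32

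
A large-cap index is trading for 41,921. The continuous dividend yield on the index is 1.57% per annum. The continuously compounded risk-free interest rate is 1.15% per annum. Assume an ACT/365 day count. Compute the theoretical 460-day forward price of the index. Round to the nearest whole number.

41,700

F = S·e^((r − q)T) = 41921 · e^((0.0115 − 0.0157) × 460/365)
= 41921 · e^-0.005293 = 41921 × 0.994721
F = 41,700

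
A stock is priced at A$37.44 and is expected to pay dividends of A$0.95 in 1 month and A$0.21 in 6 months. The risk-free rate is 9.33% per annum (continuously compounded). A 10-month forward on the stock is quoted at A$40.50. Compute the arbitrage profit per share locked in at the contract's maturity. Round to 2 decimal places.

PV(dividends) I = 0.95·e^(−0.0933·1/12) + 0.21·e^(−0.0933·6/12) = 1.1431
Fair forward F* = (S − I)·e^(rT) = (37.44 − 1.1431)·e^0.077750 = 36.2969 × 1.080852 = 39.2316
Market A$40.50 > fair 39.2316: forward overpriced → cash-and-carry (borrow at r, buy the stock and collect the dividends, short the forward).
Profit at T = |F_mkt − F*| = |40.50 − 39.2316| = A$1.27 per share

A$1.27 per share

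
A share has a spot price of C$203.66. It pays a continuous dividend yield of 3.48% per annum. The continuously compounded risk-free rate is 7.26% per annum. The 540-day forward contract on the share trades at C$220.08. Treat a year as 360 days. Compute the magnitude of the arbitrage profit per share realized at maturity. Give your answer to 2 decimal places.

C$4.54 per share

Fair forward: F* = S·e^(carry·T), with carry = (r − q) = 0.0726 − 0.0348 = 0.0378
F* = 203.66 · e^(0.0378 × 540/360) = 203.66 · e^0.056700 = 203.66 × 1.058338 = C$215.5411
Market C$220.08 > fair C$215.5411: forward overpriced → cash-and-carry (buy spot, short the forward).
At maturity, profit = |F_mkt − F*| = |220.08 − 215.5411| = C$4.54 per share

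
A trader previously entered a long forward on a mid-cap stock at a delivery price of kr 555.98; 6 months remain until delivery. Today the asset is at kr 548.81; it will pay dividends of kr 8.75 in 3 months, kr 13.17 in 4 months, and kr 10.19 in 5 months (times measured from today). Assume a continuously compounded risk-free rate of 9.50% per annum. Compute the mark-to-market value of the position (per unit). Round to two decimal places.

-kr 12.48

PV(remaining dividends) I = 8.75·e^(−0.0950·3/12) + 13.17·e^(−0.0950·4/12) + 10.19·e^(−0.0950·5/12) = 31.0986
Current forward F = (S − I)·e^(rT) = (548.81 − 31.0986)·e^(0.0950·6/12) = 517.7114 × 1.048646 = 542.8960
Value (long) = (F − K)·e^(−rT) = (542.8960 − 555.98) × 0.953610 = -12.4770
Value = -kr 12.48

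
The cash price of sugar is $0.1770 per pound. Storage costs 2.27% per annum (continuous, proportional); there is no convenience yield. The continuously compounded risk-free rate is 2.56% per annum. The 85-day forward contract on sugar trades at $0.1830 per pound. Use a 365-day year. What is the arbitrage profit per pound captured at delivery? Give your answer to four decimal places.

$0.0040 per pound

Fair forward: F* = S·e^(carry·T), with carry = (r + u) = 0.0256 + 0.0227 = 0.0483
F* = 0.1770 · e^(0.0483 × 85/365) = 0.1770 · e^0.011248 = 0.1770 × 1.011311 = $0.1790
Market $0.1830 > fair $0.1790: forward overpriced → cash-and-carry (buy spot, short the forward).
At maturity, profit = |F_mkt − F*| = |0.1830 − 0.1790| = $0.0040 per pound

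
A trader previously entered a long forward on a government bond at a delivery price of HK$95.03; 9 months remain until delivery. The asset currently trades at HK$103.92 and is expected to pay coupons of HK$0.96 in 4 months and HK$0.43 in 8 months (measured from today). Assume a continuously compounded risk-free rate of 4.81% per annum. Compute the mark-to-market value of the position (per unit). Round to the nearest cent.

PV(remaining coupons) I = 0.96·e^(−0.0481·4/12) + 0.43·e^(−0.0481·8/12) = 1.3612
Current forward F = (S − I)·e^(rT) = (103.92 − 1.3612)·e^(0.0481·9/12) = 102.5588 × 1.036734 = 106.3262
Value (long) = (F − K)·e^(−rT) = (106.3262 − 95.03) × 0.964568 = 10.8960
Value = HK$10.90

HK$10.90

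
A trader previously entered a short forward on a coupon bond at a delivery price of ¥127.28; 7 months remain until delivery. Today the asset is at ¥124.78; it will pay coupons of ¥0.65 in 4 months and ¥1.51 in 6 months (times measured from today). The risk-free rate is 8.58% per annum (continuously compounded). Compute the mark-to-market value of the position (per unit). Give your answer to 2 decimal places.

-¥1.64

PV(remaining coupons) I = 0.65·e^(−0.0858·4/12) + 1.51·e^(−0.0858·6/12) = 2.0783
Current forward F = (S − I)·e^(rT) = (124.78 − 2.0783)·e^(0.0858·7/12) = 122.7017 × 1.051324 = 128.9992
Value (long) = (F − K)·e^(−rT) = (128.9992 − 127.28) × 0.951182 = 1.6353
Short position value = −(long value) = -¥1.64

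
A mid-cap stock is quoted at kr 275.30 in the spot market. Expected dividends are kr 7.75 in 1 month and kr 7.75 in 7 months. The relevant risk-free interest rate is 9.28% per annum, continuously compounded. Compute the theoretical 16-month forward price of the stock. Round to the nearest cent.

kr 294.55

PV(dividends) I = 7.75·e^(−0.0928·1/12) + 7.75·e^(−0.0928·7/12)
I = 7.6903 + 7.3416 = 15.0319
F = (S − I)·e^(rT) = (275.30 − 15.0319) · e^(0.0928·16/12)
= 260.2681 · e^0.123733 = 260.2681 × 1.131714 = kr 294.55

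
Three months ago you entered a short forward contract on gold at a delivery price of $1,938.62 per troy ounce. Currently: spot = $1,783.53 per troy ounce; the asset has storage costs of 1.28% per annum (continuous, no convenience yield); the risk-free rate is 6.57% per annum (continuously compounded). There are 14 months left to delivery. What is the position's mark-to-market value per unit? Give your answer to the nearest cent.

-$14.79 per troy ounce

Current fair forward for the remaining 14 months: F = S·e^((r + u)·T), (r + u) = 0.0657 + 0.0128 = 0.0785
F = 1783.53 · e^(0.0785 × 14/12) = 1783.53 × 1.09590810 = 1954.5850
Value of long forward = (F − K)·e^(−rT) = (1954.5850 − 1938.62) · e^(−0.0657·14/12)
= 15.9650 × 0.92621397 = 14.79
Short position value = −(long value) = -$14.79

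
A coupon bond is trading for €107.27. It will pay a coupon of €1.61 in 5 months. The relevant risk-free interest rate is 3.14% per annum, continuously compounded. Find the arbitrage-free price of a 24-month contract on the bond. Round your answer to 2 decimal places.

PV(coupons) I = 1.61·e^(−0.0314·5/12)
I = 1.5891
F = (S − I)·e^(rT) = (107.27 − 1.5891) · e^(0.0314·24/12)
= 105.6809 · e^0.062800 = 105.6809 × 1.064814 = €112.53

€112.53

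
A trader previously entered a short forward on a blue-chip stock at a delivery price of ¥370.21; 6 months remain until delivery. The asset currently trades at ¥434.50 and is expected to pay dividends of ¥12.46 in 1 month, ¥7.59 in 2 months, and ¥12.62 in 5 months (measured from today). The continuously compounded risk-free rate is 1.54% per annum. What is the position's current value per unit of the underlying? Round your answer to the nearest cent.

-¥34.58

PV(remaining dividends) I = 12.46·e^(−0.0154·1/12) + 7.59·e^(−0.0154·2/12) + 12.62·e^(−0.0154·5/12) = 32.5538
Current forward F = (S − I)·e^(rT) = (434.50 − 32.5538)·e^(0.0154·6/12) = 401.9462 × 1.007730 = 405.0532
Value (long) = (F − K)·e^(−rT) = (405.0532 − 370.21) × 0.992330 = 34.5760
Short position value = −(long value) = -¥34.58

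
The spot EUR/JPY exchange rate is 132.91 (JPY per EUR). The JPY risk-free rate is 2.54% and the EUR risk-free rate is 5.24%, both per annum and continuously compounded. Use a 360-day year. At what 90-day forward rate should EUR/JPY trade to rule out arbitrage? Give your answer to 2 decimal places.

132.02

F = S·e^((r_JPY − r_EUR)T) = 132.91 · e^((0.0254 − 0.0524) × 90/360)
= 132.91 · e^-0.006750 = 132.91 × 0.993273
F = 132.02 JPY per EUR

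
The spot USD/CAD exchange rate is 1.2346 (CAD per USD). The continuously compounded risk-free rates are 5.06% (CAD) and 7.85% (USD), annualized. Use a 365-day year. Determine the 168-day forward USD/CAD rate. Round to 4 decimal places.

1.2188

F = S·e^((r_CAD − r_USD)T) = 1.2346 · e^((0.0506 − 0.0785) × 168/365)
= 1.2346 · e^-0.012842 = 1.2346 × 0.987240
F = 1.2188 CAD per USD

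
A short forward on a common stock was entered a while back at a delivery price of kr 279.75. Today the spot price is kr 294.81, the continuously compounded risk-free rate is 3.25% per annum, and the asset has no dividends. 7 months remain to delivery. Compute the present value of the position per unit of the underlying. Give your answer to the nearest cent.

-kr 20.31

Current fair forward for the remaining 7 months: F = S·e^(r·T), r = 0.0325
F = 294.81 · e^(0.0325 × 7/12) = 294.81 × 1.019139 = 300.4524
Value of long forward = (F − K)·e^(−rT) = (300.4524 − 279.75) · e^(−0.0325·7/12)
= 20.7024 × 0.981220 = 20.31
Short position value = −(long value) = -kr 20.31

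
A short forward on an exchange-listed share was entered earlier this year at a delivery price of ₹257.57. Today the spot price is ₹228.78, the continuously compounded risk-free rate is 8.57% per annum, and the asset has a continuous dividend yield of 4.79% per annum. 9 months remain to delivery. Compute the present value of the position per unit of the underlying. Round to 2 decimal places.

₹20.83

Current fair forward for the remaining 9 months: F = S·e^((r − q)·T), (r − q) = 0.0857 − 0.0479 = 0.0378
F = 228.78 · e^(0.0378 × 9/12) = 228.78 × 1.028756 = 235.3588
Value of long forward = (F − K)·e^(−rT) = (235.3588 − 257.57) · e^(−0.0857·9/12)
= -22.2112 × 0.937747 = -20.83
Short position value = −(long value) = ₹20.83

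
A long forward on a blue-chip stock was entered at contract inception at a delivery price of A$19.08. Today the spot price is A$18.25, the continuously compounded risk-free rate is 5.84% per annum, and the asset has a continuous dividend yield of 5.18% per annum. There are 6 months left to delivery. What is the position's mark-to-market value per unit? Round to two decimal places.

-A$0.75

Current fair forward for the remaining 6 months: F = S·e^((r − q)·T), (r − q) = 0.0584 − 0.0518 = 0.0066
F = 18.25 · e^(0.0066 × 6/12) = 18.25 × 1.003305 = 18.3103
Value of long forward = (F − K)·e^(−rT) = (18.3103 − 19.08) · e^(−0.0584·6/12)
= -0.7697 × 0.971222 = -0.75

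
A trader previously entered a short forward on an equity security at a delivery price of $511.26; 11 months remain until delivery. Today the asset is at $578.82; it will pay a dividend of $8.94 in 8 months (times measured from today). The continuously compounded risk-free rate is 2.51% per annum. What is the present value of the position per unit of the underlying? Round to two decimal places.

PV(remaining dividends) I = 8.94·e^(−0.0251·8/12) = 8.7916
Current forward F = (S − I)·e^(rT) = (578.82 − 8.7916)·e^(0.0251·11/12) = 570.0284 × 1.023275 = 583.2958
Value (long) = (F − K)·e^(−rT) = (583.2958 − 511.26) × 0.977254 = 70.3973
Short position value = −(long value) = -$70.40

-$70.40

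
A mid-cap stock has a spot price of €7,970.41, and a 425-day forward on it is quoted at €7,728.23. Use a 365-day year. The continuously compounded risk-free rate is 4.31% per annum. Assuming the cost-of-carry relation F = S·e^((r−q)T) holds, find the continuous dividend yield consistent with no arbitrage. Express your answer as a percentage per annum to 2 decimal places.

From F = S·e^((r−q)T): (r − q) = ln(F/S)/T
ln(7728.23/7970.41) = ln(0.969615) = -0.030856
(r − q) = -0.030856 / (425/365) = -0.026500
q = r − ln(F/S)/T = 0.0431 + 0.026500 = 0.069600
q = 6.96%

6.96%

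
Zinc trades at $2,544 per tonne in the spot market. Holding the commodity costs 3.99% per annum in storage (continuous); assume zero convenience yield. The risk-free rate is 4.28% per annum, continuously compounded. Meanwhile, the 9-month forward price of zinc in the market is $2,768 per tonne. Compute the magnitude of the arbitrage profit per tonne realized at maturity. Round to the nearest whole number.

Fair forward: F* = S·e^(carry·T), with carry = (r + u) = 0.0428 + 0.0399 = 0.0827
F* = 2544 · e^(0.0827 × 9/12) = 2544 · e^0.062025 = 2544 × 1.063989 = $2706.7880
Market $2768 > fair $2706.7880: forward overpriced → cash-and-carry (buy spot, short the forward).
At maturity, profit = |F_mkt − F*| = |2768 − 2706.7880| = $61 per tonne

$61 per tonne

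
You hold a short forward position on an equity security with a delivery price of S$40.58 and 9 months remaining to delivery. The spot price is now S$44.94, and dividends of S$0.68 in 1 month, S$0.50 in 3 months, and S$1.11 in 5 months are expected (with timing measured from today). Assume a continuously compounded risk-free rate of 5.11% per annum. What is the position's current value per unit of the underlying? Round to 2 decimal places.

PV(remaining dividends) I = 0.68·e^(−0.0511·1/12) + 0.50·e^(−0.0511·3/12) + 1.11·e^(−0.0511·5/12) = 2.2574
Current forward F = (S − I)·e^(rT) = (44.94 − 2.2574)·e^(0.0511·9/12) = 42.6826 × 1.039069 = 44.3502
Value (long) = (F − K)·e^(−rT) = (44.3502 − 40.58) × 0.962400 = 3.6284
Short position value = −(long value) = -S$3.63

-S$3.63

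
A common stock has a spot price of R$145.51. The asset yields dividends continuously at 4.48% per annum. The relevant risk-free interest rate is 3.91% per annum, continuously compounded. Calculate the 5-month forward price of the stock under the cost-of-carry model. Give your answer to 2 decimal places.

F = S·e^((r − q)T) = 145.51 · e^((0.0391 − 0.0448) × 5/12)
= 145.51 · e^-0.002375 = 145.51 × 0.997628
F = R$145.16

R$145.16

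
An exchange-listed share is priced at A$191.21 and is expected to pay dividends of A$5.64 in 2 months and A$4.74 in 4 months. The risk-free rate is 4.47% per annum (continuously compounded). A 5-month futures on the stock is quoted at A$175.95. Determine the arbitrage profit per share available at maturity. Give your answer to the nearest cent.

A$8.39 per share

PV(dividends) I = 5.64·e^(−0.0447·2/12) + 4.74·e^(−0.0447·4/12) = 10.2680
Fair futures F* = (S − I)·e^(rT) = (191.21 − 10.2680)·e^0.018625 = 180.9420 × 1.018800 = 184.3437
Market A$175.95 < fair 184.3437: forward underpriced → reverse cash-and-carry (short the stock, invest proceeds at r, pay the dividends, go long the forward).
Profit at T = |F_mkt − F*| = |175.95 − 184.3437| = A$8.39 per share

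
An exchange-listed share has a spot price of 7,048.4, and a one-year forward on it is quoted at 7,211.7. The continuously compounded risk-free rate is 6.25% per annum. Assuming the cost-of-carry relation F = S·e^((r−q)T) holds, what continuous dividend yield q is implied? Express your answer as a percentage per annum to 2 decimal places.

3.96%

From F = S·e^((r−q)T): (r − q) = ln(F/S)/T
ln(7211.7/7048.4) = ln(1.023168) = 0.022904
(r − q) = 0.022904 / (12/12) = 0.022904
q = r − ln(F/S)/T = 0.0625 − 0.022904 = 0.039596
q = 3.96%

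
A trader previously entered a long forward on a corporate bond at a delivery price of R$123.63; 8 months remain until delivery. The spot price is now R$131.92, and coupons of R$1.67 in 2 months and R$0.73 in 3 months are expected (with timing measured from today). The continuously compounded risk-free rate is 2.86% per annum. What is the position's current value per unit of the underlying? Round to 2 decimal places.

PV(remaining coupons) I = 1.67·e^(−0.0286·2/12) + 0.73·e^(−0.0286·3/12) = 2.3869
Current forward F = (S − I)·e^(rT) = (131.92 − 2.3869)·e^(0.0286·8/12) = 129.5331 × 1.019250 = 132.0266
Value (long) = (F − K)·e^(−rT) = (132.0266 − 123.63) × 0.981114 = 8.2380
Value = R$8.24

R$8.24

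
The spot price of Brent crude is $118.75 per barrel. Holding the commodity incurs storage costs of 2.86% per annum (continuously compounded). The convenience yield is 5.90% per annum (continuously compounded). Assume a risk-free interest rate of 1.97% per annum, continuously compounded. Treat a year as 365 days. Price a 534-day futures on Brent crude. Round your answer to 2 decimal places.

Net carry = r + u − y = 0.0197 + 0.0286 − 0.0590 = -0.0107
F = S·e^((r+u−y)T) = 118.75 · e^(-0.0107 × 534/365) = 118.75 · e^-0.015654
= 118.75 × 0.984468 = $116.91 per barrel

$116.91 per barrel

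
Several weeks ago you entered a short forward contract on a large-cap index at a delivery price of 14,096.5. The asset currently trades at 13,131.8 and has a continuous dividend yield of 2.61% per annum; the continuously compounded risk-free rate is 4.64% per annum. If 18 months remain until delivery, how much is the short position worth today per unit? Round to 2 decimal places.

Current fair forward for the remaining 18 months: F = S·e^((r − q)·T), (r − q) = 0.0464 − 0.0261 = 0.0203
F = 13131.8 · e^(0.0203 × 18/12) = 13131.8 × 1.03091834 = 13537.8135
Value of long forward = (F − K)·e^(−rT) = (13537.8135 − 14096.5) · e^(−0.0464·18/12)
= -558.6865 × 0.93276685 = -521.12
Short position value = −(long value) = 521.12

521.12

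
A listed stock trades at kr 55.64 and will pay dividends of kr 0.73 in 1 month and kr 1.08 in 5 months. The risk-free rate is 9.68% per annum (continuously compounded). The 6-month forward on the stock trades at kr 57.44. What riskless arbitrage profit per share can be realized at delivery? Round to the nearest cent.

PV(dividends) I = 0.73·e^(−0.0968·1/12) + 1.08·e^(−0.0968·5/12) = 1.7614
Fair forward F* = (S − I)·e^(rT) = (55.64 − 1.7614)·e^0.048400 = 53.8786 × 1.049590 = 56.5504
Market kr 57.44 > fair 56.5504: forward overpriced → cash-and-carry (borrow at r, buy the stock and collect the dividends, short the forward).
Profit at T = |F_mkt − F*| = |57.44 − 56.5504| = kr 0.89 per share

kr 0.89 per share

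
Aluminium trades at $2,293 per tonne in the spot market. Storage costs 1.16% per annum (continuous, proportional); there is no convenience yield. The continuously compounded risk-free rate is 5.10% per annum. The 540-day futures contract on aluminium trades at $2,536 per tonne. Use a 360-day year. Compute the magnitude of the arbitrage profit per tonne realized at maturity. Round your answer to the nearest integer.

Fair futures: F* = S·e^(carry·T), with carry = (r + u) = 0.0510 + 0.0116 = 0.0626
F* = 2293 · e^(0.0626 × 540/360) = 2293 · e^0.093900 = 2293 × 1.098450 = $2518.7458
Market $2536 > fair $2518.7458: forward overpriced → cash-and-carry (buy spot, short the forward).
At maturity, profit = |F_mkt − F*| = |2536 − 2518.7458| = $17 per tonne

$17 per tonne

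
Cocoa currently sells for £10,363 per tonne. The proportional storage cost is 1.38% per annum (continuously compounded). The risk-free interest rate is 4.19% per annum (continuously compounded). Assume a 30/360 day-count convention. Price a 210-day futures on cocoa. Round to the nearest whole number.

£10,705 per tonne

Net carry = r + u − y = 0.0419 + 0.0138 − 0.0000 = 0.0557
F = S·e^((r+u−y)T) = 10363 · e^(0.0557 × 210/360) = 10363 · e^0.032492
= 10363 × 1.033026 = £10,705 per tonne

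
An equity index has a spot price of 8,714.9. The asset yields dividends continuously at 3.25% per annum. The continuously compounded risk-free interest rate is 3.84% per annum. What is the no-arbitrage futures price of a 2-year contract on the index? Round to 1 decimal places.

F = S·e^((r − q)T) = 8714.9 · e^((0.0384 − 0.0325) × 2)
= 8714.9 · e^0.011800 = 8714.9 × 1.011870
F = 8,818.3

8,818.3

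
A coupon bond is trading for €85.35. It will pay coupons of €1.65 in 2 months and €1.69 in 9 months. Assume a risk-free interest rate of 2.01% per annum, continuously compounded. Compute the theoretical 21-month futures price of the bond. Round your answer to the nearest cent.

PV(coupons) I = 1.65·e^(−0.0201·2/12) + 1.69·e^(−0.0201·9/12)
I = 1.6445 + 1.6647 = 3.3092
F = (S − I)·e^(rT) = (85.35 − 3.3092) · e^(0.0201·21/12)
= 82.0408 · e^0.035175 = 82.0408 × 1.035801 = €84.98

€84.98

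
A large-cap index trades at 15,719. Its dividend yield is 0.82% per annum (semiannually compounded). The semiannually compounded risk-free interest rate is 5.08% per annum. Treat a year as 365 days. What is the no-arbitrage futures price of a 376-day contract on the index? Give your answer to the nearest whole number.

F = S · (1+r/2)^(2T) / (1+q/2)^(2T)
= 15719 × 1.053036 / 1.008465 = 15719 × 1.044197
F = 16,414

16,414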